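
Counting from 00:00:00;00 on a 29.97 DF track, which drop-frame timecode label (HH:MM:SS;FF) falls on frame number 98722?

00:54:54;00

Ten DF minutes hold 17982 frames, so frame 98722 lies in block 5 (frames 89910–107891) with 8812 frames into that block.
The block's first minute is 1800 frames and the rest 1798 each; 8812 frames reaches minute 4, so 5 × 18 + 4 × 2 = 98 labels have been skipped so far.
Adding those back, label number 98722 + 98 = 98820 at 30 labels/s is 3294 s + 0 f = 0 h 54 min 54 s frame 0, i.e. 00:54:54;00.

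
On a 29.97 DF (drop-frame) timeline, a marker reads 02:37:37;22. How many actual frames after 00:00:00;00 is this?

283448

Complete 10-minute blocks: 15, each 17982 frames → 269730.
Remaining 7 whole minutes in the current block: 1800 + 6 × 1798 = 12588 frames.
Within the current minute: 37 × 30 + 22 − 2 = 1130 (labels ;00/;01 skipped at this minute). Total = 269730 + 12588 + 1130 = 283448.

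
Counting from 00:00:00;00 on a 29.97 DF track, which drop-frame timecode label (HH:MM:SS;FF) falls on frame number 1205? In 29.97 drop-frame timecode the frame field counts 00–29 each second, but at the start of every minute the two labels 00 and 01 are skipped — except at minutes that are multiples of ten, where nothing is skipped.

00:00:40;05

Ten DF minutes hold 17982 frames, so frame 1205 lies in block 0 (frames 0–17981) with 1205 frames into that block.
The block's first minute is 1800 frames and the rest 1798 each; 1205 frames reaches minute 0, so 0 × 18 + 0 × 2 = 0 labels have been skipped so far.
Adding those back, label number 1205 + 0 = 1205 at 30 labels/s is 40 s + 5 f = 0 h 0 min 40 s frame 5, i.e. 00:00:40;05.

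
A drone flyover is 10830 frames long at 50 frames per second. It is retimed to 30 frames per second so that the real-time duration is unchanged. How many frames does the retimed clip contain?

6498 frames

Target frames = source frames × (target rate / source rate) = 10830 × (30)/(50) = 10830 × 3/5 = 6498.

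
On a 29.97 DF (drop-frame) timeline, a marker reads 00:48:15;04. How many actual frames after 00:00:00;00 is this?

As if non-drop at 30 labels/s: (0 × 3600 + 48 × 60 + 15) × 30 + 4 = 86854.
Minute boundaries passed: 48; those not divisible by 10: 48 − 4 = 44; dropped labels = 2 × 44 = 88.
Actual frame index = 86854 − 88 = 86766.

86766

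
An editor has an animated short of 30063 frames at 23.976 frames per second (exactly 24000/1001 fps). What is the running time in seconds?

1253.877625 seconds

Running time = 30063 / (24000/1001) = 1253.877625 s.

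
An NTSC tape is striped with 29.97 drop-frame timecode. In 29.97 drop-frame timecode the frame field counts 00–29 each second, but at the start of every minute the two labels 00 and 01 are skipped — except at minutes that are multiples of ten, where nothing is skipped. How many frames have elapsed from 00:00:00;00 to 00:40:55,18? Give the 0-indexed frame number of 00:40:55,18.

73596

Complete 10-minute blocks: 4, each 17982 frames → 71928.
Remaining 0 whole minutes in the current block: 0 frames.
Within the current minute: 55 × 30 + 18 = 1668. Total = 71928 + 0 + 1668 = 73596.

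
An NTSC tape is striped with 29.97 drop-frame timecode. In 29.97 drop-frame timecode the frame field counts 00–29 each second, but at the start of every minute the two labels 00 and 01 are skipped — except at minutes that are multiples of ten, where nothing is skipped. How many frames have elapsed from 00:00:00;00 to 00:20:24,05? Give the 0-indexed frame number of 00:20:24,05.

As if non-drop at 30 labels/s: (0 × 3600 + 20 × 60 + 24) × 30 + 5 = 36725.
Minute boundaries passed: 20; those not divisible by 10: 20 − 2 = 18; dropped labels = 2 × 18 = 36.
Actual frame index = 36725 − 36 = 36689.

36689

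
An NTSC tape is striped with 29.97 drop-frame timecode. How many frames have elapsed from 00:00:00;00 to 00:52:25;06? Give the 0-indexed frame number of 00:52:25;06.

Complete 10-minute blocks: 5, each 17982 frames → 89910.
Remaining 2 whole minutes in the current block: 1800 + 1 × 1798 = 3598 frames.
Within the current minute: 25 × 30 + 6 − 2 = 754 (labels ;00/;01 skipped at this minute). Total = 89910 + 3598 + 754 = 94262.

94262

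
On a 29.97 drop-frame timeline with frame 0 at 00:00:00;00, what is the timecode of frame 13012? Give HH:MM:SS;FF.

00:07:14;06

Ten DF minutes hold 17982 frames, so frame 13012 lies in block 0 (frames 0–17981) with 13012 frames into that block.
The block's first minute is 1800 frames and the rest 1798 each; 13012 frames reaches minute 7, so 0 × 18 + 7 × 2 = 14 labels have been skipped so far.
Adding those back, label number 13012 + 14 = 13026 at 30 labels/s is 434 s + 6 f = 0 h 7 min 14 s frame 6, i.e. 00:07:14;06.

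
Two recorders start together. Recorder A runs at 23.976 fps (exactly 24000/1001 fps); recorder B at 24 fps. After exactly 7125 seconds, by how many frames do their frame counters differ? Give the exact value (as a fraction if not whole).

171000/1001 frames

A emits 24000/1001 × 7125 = 171000000/1001 frames; B emits 24 × 7125 = 171000.
Difference = 171000/1001 frames (≈ 170.8292); B is ahead of A.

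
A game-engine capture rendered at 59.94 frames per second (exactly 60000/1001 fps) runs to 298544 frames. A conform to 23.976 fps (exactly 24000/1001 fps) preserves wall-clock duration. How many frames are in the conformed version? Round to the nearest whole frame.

119418 frames

Frames at target rate = 298544 × (24000/1001) / (60000/1001) = 597088/5 ≈ 119417.600.
Nearest whole frame: 119418.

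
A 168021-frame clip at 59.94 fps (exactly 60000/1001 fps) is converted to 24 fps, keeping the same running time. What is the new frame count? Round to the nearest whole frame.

67276 frames

Frames at target rate = 168021 × (24) / (60000/1001) = 168189021/2500 ≈ 67275.608.
Nearest whole frame: 67276.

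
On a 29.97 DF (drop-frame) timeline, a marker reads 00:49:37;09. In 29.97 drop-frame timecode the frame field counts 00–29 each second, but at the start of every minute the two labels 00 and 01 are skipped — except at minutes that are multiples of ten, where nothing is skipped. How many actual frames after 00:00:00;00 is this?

89229

As if non-drop at 30 labels/s: (0 × 3600 + 49 × 60 + 37) × 30 + 9 = 89319.
Minute boundaries passed: 49; those not divisible by 10: 49 − 4 = 45; dropped labels = 2 × 45 = 90.
Actual frame index = 89319 − 90 = 89229.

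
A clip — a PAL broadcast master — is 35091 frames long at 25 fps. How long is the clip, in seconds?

1403.64 seconds

Running time = 35091 / (25) = 1403.64 s.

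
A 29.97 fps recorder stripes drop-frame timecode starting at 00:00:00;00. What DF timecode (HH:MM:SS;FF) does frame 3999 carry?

00:02:13;13

Ten DF minutes hold 17982 frames, so frame 3999 lies in block 0 (frames 0–17981) with 3999 frames into that block.
The block's first minute is 1800 frames and the rest 1798 each; 3999 frames reaches minute 2, so 0 × 18 + 2 × 2 = 4 labels have been skipped so far.
Adding those back, label number 3999 + 4 = 4003 at 30 labels/s is 133 s + 13 f = 0 h 2 min 13 s frame 13, i.e. 00:02:13;13.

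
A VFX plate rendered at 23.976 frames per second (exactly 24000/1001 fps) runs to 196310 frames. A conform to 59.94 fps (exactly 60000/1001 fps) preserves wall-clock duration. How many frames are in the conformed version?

Target frames = source frames × (target rate / source rate) = 196310 × (60000/1001)/(24000/1001) = 196310 × 5/2 = 490775.

490775 frames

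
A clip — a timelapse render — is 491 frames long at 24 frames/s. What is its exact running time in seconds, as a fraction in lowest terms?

491/24 seconds

Running time = 491 ÷ (24) = 491 × 1/24 = 491/24 s.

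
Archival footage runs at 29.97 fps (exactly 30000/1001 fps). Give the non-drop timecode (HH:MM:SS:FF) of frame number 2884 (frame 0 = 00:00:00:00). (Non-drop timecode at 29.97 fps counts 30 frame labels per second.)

00:01:36:04

2884 ÷ 30 = 96 full seconds, remainder 4 frames.
96 s = 0 h 1 min 36 s.
Timecode: 00:01:36:04.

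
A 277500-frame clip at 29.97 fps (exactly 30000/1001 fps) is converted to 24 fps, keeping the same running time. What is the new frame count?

222222 frames

Target frames = source frames × (target rate / source rate) = 277500 × (24)/(30000/1001) = 277500 × 1001/1250 = 222222.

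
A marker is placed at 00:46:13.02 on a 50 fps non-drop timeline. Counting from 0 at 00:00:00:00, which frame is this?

Total seconds to the label: (0 × 3600 + 46 × 60 + 13) = 2773.
Frame index = 2773 × 50 + 2 = 138652.

frame 138652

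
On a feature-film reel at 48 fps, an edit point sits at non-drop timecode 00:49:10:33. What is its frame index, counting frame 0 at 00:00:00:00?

frame 141633

Total seconds to the label: (0 × 3600 + 49 × 60 + 10) = 2950.
Frame index = 2950 × 48 + 33 = 141633.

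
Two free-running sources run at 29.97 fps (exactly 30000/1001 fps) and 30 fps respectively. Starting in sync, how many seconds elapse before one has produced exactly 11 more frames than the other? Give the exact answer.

11011/30 seconds

The gap grows by |30 − 30000/1001| = 30/1001 frames per second.
Time for a 11-frame gap: 11 ÷ (30/1001) = 11011/30 s.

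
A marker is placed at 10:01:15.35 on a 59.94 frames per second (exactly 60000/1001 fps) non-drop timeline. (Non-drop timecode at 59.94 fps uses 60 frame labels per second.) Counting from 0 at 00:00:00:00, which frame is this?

2164535

Total seconds to the label: (10 × 3600 + 1 × 60 + 15) = 36075.
Frame index = 36075 × 60 + 35 = 2164535.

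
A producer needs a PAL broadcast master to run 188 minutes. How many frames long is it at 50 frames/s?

564000 frames

188 min = 11280 s.
Frames = 11280 × 50 = 564000.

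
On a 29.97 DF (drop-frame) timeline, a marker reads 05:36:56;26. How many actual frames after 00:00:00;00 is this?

605900

As if non-drop at 30 labels/s: (5 × 3600 + 36 × 60 + 56) × 30 + 26 = 606506.
Minute boundaries passed: 336; those not divisible by 10: 336 − 33 = 303; dropped labels = 2 × 303 = 606.
Actual frame index = 606506 − 606 = 605900.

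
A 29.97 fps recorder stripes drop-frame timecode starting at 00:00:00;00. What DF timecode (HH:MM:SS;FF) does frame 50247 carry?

00:27:56;17

Ten DF minutes hold 17982 frames, so frame 50247 lies in block 2 (frames 35964–53945) with 14283 frames into that block.
The block's first minute is 1800 frames and the rest 1798 each; 14283 frames reaches minute 7, so 2 × 18 + 7 × 2 = 50 labels have been skipped so far.
Adding those back, label number 50247 + 50 = 50297 at 30 labels/s is 1676 s + 17 f = 0 h 27 min 56 s frame 17, i.e. 00:27:56;17.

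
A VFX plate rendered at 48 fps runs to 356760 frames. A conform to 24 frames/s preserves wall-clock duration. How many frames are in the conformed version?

178380 frames

Target frames = source frames × (target rate / source rate) = 356760 × (24)/(48) = 356760 × 1/2 = 178380.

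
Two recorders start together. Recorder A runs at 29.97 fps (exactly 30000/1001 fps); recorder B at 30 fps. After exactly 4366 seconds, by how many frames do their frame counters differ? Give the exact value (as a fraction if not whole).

130980/1001 frames

A emits 30000/1001 × 4366 = 130980000/1001 frames; B emits 30 × 4366 = 130980.
Difference = 130980/1001 frames (≈ 130.8492); B is ahead of A.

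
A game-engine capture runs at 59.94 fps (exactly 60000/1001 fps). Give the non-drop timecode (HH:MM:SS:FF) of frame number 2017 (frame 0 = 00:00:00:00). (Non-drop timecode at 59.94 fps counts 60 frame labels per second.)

00:00:33:37

2017 ÷ 60 = 33 full seconds, remainder 37 frames.
33 s = 0 h 0 min 33 s.
Timecode: 00:00:33:37.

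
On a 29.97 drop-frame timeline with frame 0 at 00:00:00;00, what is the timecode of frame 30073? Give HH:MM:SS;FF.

00:16:43;13

Each 10-minute DF block holds 10 × 60 × 30 − 9 × 2 = 17982 frames. 30073 ÷ 17982 → 1 full block, remainder 12091.
Within the partial block the first minute is 1800 frames and each further minute 1798, so 6 further minute boundaries passed. Total skipped labels = 18 × 1 + 2 × 6 = 30.
Non-drop label index = 30073 + 30 = 30103; at 30 labels/s that is 00:16:43:13, i.e. DF 00:16:43;13.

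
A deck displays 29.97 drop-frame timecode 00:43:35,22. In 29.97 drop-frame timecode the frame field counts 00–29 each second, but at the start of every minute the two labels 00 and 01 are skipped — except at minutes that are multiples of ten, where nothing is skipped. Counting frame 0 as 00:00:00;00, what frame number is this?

Complete 10-minute blocks: 4, each 17982 frames → 71928.
Remaining 3 whole minutes in the current block: 1800 + 2 × 1798 = 5396 frames.
Within the current minute: 35 × 30 + 22 − 2 = 1070 (labels ;00/;01 skipped at this minute). Total = 71928 + 5396 + 1070 = 78394.

78394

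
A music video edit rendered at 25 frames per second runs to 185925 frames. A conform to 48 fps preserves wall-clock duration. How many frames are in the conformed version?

Target frames = source frames × (target rate / source rate) = 185925 × (48)/(25) = 185925 × 48/25 = 356976.

356976 frames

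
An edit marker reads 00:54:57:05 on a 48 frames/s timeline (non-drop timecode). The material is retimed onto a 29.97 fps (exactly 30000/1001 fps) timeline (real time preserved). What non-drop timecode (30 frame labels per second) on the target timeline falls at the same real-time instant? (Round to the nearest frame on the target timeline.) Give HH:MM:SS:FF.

00:54:53:24

Source frame index: (0×3600 + 54×60 + 57) × 48 + 5 = 158261.
Real time: 158261 / (48) = 158261/48 s.
Target frame: (158261/48) × (30000/1001) = 98913125/1001 ≈ 98814.311 → 98814.
At 30 labels/s: frame 98814 → 00:54:53:24.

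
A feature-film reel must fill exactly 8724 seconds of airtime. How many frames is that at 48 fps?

418752 frames

Frames = 8724 × 48 = 418752.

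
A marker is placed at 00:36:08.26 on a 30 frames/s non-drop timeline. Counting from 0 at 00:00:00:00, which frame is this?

65066

Total seconds to the label: (0 × 3600 + 36 × 60 + 8) = 2168.
Frame index = 2168 × 30 + 26 = 65066.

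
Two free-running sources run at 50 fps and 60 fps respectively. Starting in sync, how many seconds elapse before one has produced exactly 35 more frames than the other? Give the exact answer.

3.5 seconds

The gap grows by |60 − 50| = 10 frames per second.
Time for a 35-frame gap: 35 ÷ (10) = 3.5 s.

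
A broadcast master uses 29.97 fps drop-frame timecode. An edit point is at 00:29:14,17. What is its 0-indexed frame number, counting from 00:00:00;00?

52583

As if non-drop at 30 labels/s: (0 × 3600 + 29 × 60 + 14) × 30 + 17 = 52637.
Minute boundaries passed: 29; those not divisible by 10: 29 − 2 = 27; dropped labels = 2 × 27 = 54.
Actual frame index = 52637 − 54 = 52583.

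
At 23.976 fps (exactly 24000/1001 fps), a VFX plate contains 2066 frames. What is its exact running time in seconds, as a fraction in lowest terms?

Running time = 2066 ÷ (24000/1001) = 2066 × 1001/24000 = 1034033/12000 s.

1034033/12000 seconds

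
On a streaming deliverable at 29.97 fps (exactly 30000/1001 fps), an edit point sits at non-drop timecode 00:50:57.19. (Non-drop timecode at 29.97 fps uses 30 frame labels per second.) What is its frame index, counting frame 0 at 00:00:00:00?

91729

Total seconds to the label: (0 × 3600 + 50 × 60 + 57) = 3057.
Frame index = 3057 × 30 + 19 = 91729.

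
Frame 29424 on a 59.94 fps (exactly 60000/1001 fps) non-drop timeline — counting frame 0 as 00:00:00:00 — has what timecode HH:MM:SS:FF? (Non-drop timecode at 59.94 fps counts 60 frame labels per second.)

00:08:10:24

29424 ÷ 60 = 490 full seconds, remainder 24 frames.
490 s = 0 h 8 min 10 s.
Timecode: 00:08:10:24.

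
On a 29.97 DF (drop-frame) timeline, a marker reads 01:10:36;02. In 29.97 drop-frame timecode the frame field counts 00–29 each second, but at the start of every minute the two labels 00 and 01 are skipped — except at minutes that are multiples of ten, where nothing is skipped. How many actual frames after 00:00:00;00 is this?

126956

As if non-drop at 30 labels/s: (1 × 3600 + 10 × 60 + 36) × 30 + 2 = 127082.
Minute boundaries passed: 70; those not divisible by 10: 70 − 7 = 63; dropped labels = 2 × 63 = 126.
Actual frame index = 127082 − 126 = 126956.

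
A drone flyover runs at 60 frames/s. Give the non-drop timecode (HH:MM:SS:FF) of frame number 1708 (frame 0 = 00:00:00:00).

1708 ÷ 60 = 28 full seconds, remainder 28 frames.
28 s = 0 h 0 min 28 s.
Timecode: 00:00:28:28.

00:00:28:28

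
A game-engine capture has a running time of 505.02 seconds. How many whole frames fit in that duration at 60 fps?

30301 frames

Frames = 505.02 × 60 = 151506/5 ≈ 30301.2000.
Complete frames: 30301.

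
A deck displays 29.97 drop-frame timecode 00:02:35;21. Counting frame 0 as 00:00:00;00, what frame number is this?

Complete 10-minute blocks: 0, each 17982 frames → 0.
Remaining 2 whole minutes in the current block: 1800 + 1 × 1798 = 3598 frames.
Within the current minute: 35 × 30 + 21 − 2 = 1069 (labels ;00/;01 skipped at this minute). Total = 0 + 3598 + 1069 = 4667.

4667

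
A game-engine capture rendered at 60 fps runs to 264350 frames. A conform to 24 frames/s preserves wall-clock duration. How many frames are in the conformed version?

Target frames = source frames × (target rate / source rate) = 264350 × (24)/(60) = 264350 × 2/5 = 105740.

105740 frames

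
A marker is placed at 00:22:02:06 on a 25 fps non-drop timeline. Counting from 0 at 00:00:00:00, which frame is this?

Total seconds to the label: (0 × 3600 + 22 × 60 + 2) = 1322.
Frame index = 1322 × 25 + 6 = 33056.

frame 33056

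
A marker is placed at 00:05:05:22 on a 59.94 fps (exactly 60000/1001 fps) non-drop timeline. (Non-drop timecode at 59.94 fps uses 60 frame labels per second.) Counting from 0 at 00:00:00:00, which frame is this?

frame 18322

Total seconds to the label: (0 × 3600 + 5 × 60 + 5) = 305.
Frame index = 305 × 60 + 22 = 18322.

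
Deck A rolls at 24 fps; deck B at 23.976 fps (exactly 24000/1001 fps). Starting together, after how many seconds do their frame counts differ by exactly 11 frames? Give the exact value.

The gap grows by |24000/1001 − 24| = 24/1001 frames per second.
Time for a 11-frame gap: 11 ÷ (24/1001) = 11011/24 s.

11011/24 seconds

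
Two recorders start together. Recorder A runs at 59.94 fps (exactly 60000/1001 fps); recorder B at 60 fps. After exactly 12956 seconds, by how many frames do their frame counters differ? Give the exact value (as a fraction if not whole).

A emits 60000/1001 × 12956 = 777360000/1001 frames; B emits 60 × 12956 = 777360.
Difference = 777360/1001 frames (≈ 776.5834); B is ahead of A.

777360/1001 frames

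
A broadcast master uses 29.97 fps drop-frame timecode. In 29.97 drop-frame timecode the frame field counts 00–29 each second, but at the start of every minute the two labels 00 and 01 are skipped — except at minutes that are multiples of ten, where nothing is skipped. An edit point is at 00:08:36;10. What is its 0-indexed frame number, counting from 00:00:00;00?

15474

As if non-drop at 30 labels/s: (0 × 3600 + 8 × 60 + 36) × 30 + 10 = 15490.
Minute boundaries passed: 8; those not divisible by 10: 8 − 0 = 8; dropped labels = 2 × 8 = 16.
Actual frame index = 15490 − 16 = 15474.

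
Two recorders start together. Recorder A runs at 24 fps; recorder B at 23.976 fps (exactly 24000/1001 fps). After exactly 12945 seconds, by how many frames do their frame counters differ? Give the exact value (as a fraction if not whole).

A emits 24 × 12945 = 310680 frames; B emits 24000/1001 × 12945 = 310680000/1001.
Difference = 310680/1001 frames (≈ 310.3696); B is behind A.

310680/1001 frames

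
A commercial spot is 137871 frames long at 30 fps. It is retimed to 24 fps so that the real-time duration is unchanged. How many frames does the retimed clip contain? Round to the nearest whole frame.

Frames at target rate = 137871 × (24) / (30) = 551484/5 ≈ 110296.800.
Nearest whole frame: 110297.

110297 frames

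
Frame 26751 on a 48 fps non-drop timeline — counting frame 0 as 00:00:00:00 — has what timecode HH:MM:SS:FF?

00:09:17:15

26751 ÷ 48 = 557 full seconds, remainder 15 frames.
557 s = 0 h 9 min 17 s.
Timecode: 00:09:17:15.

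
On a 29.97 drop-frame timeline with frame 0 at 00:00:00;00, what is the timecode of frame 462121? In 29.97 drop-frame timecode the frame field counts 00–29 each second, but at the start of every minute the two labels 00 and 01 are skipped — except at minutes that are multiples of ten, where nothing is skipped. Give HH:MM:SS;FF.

04:16:59;13

Each 10-minute DF block holds 10 × 60 × 30 − 9 × 2 = 17982 frames. 462121 ÷ 17982 → 25 full blocks, remainder 12571.
Within the partial block the first minute is 1800 frames and each further minute 1798, so 6 further minute boundaries passed. Total skipped labels = 18 × 25 + 2 × 6 = 462.
Non-drop label index = 462121 + 462 = 462583; at 30 labels/s that is 04:16:59:13, i.e. DF 04:16:59;13.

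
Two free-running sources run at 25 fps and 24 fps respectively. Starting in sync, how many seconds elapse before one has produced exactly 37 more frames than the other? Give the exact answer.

37 seconds

The gap grows by |24 − 25| = 1 frame per second.
Time for a 37-frame gap: 37 ÷ (1) = 37 s.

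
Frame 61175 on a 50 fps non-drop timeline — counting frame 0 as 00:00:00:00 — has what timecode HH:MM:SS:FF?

61175 ÷ 50 = 1223 full seconds, remainder 25 frames.
1223 s = 0 h 20 min 23 s.
Timecode: 00:20:23:25.

00:20:23:25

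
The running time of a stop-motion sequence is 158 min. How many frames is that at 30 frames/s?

284400 frames

158 min = 9480 s.
Frames = 9480 × 30 = 284400.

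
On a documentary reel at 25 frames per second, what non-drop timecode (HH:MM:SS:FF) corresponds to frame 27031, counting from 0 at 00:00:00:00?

27031 ÷ 25 = 1081 full seconds, remainder 6 frames.
1081 s = 0 h 18 min 1 s.
Timecode: 00:18:01:06.

00:18:01:06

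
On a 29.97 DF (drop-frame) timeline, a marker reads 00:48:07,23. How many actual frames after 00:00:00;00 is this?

Complete 10-minute blocks: 4, each 17982 frames → 71928.
Remaining 8 whole minutes in the current block: 1800 + 7 × 1798 = 14386 frames.
Within the current minute: 7 × 30 + 23 − 2 = 231 (labels ;00/;01 skipped at this minute). Total = 71928 + 14386 + 231 = 86545.

86545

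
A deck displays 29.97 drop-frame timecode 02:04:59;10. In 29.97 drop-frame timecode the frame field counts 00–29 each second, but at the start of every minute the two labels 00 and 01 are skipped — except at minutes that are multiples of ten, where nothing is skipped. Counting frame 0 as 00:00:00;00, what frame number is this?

224756

Complete 10-minute blocks: 12, each 17982 frames → 215784.
Remaining 4 whole minutes in the current block: 1800 + 3 × 1798 = 7194 frames.
Within the current minute: 59 × 30 + 10 − 2 = 1778 (labels ;00/;01 skipped at this minute). Total = 215784 + 7194 + 1778 = 224756.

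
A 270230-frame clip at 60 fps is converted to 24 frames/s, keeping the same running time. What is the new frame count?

Target frames = source frames × (target rate / source rate) = 270230 × (24)/(60) = 270230 × 2/5 = 108092.

108092 frames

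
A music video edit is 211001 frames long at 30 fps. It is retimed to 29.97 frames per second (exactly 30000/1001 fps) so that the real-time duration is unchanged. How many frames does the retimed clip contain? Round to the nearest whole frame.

Frames at target rate = 211001 × (30000/1001) / (30) = 30143000/143 ≈ 210790.210.
Nearest whole frame: 210790.

210790 frames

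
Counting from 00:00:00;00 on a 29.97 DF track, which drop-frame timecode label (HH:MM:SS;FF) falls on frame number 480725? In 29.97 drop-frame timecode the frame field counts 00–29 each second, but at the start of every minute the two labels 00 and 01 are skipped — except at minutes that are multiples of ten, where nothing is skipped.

04:27:20;07

Each 10-minute DF block holds 10 × 60 × 30 − 9 × 2 = 17982 frames. 480725 ÷ 17982 → 26 full blocks, remainder 13193.
Within the partial block the first minute is 1800 frames and each further minute 1798, so 7 further minute boundaries passed. Total skipped labels = 18 × 26 + 2 × 7 = 482.
Non-drop label index = 480725 + 482 = 481207; at 30 labels/s that is 04:27:20:07, i.e. DF 04:27:20;07.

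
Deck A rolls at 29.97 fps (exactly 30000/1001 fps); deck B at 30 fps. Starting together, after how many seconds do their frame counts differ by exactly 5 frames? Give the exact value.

1001/6 seconds

The gap grows by |30 − 30000/1001| = 30/1001 frames per second.
Time for a 5-frame gap: 5 ÷ (30/1001) = 1001/6 s.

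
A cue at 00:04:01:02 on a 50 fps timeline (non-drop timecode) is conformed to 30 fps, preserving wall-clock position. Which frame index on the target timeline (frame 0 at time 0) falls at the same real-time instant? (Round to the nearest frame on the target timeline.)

frame 7231

Source frame index: (0×3600 + 4×60 + 1) × 50 + 2 = 12052.
Real time: 12052 / (50) = 6026/25 s.
Target frame: (6026/25) × (30) = 36156/5 ≈ 7231.200 → 7231.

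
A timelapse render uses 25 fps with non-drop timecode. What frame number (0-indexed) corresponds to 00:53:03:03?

79578

Total seconds to the label: (0 × 3600 + 53 × 60 + 3) = 3183.
Frame index = 3183 × 25 + 3 = 79578.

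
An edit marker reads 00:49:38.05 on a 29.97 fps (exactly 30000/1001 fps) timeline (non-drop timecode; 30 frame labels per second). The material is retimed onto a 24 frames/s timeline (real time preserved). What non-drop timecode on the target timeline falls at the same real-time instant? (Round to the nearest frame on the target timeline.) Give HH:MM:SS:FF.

00:49:41:03

Source frame index: (0×3600 + 49×60 + 38) × 30 + 5 = 89345.
Real time: 89345 / (30000/1001) = 17886869/6000 s.
Target frame: (17886869/6000) × (24) = 17886869/250 ≈ 71547.476 → 71547.
At 24 labels/s: frame 71547 → 00:49:41:03.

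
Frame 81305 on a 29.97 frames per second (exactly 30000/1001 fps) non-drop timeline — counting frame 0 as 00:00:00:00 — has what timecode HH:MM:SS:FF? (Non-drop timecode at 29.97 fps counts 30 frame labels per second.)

00:45:10:05

81305 ÷ 30 = 2710 full seconds, remainder 5 frames.
2710 s = 0 h 45 min 10 s.
Timecode: 00:45:10:05.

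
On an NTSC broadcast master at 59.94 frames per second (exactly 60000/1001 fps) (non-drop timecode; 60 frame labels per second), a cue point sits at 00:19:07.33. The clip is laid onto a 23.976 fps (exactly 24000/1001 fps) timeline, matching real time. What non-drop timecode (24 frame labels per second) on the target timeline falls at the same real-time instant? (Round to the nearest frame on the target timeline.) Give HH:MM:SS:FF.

00:19:07:13

Source frame index: (0×3600 + 19×60 + 7) × 60 + 33 = 68853.
Real time: 68853 / (60000/1001) = 22973951/20000 s.
Target frame: (22973951/20000) × (24000/1001) = 137706/5 ≈ 27541.200 → 27541.
At 24 labels/s: frame 27541 → 00:19:07:13.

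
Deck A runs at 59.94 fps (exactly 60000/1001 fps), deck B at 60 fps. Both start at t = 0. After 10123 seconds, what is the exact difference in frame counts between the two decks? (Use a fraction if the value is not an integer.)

607380/1001 frames

A emits 60000/1001 × 10123 = 607380000/1001 frames; B emits 60 × 10123 = 607380.
Difference = 607380/1001 frames (≈ 606.7732); B is ahead of A.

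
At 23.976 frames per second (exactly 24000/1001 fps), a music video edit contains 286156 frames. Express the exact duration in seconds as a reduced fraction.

71610539/6000 seconds

Running time = 286156 ÷ (24000/1001) = 286156 × 1001/24000 = 71610539/6000 s.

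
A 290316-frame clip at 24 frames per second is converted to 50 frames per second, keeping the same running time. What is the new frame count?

604825 frames

Target frames = source frames × (target rate / source rate) = 290316 × (50)/(24) = 290316 × 25/12 = 604825.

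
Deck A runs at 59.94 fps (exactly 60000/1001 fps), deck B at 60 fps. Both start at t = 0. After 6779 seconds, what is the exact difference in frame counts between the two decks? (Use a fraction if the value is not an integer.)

406740/1001 frames

A emits 60000/1001 × 6779 = 406740000/1001 frames; B emits 60 × 6779 = 406740.
Difference = 406740/1001 frames (≈ 406.3337); B is ahead of A.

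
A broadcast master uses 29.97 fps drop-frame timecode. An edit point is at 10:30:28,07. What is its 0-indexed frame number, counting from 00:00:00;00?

Complete 10-minute blocks: 63, each 17982 frames → 1132866.
Remaining 0 whole minutes in the current block: 0 frames.
Within the current minute: 28 × 30 + 7 = 847. Total = 1132866 + 0 + 847 = 1133713.

1133713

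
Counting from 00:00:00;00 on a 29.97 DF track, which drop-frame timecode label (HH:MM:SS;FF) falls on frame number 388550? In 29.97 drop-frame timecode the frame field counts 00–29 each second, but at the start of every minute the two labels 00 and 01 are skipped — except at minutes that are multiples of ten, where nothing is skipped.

03:36:04;20

Ten DF minutes hold 17982 frames, so frame 388550 lies in block 21 (frames 377622–395603) with 10928 frames into that block.
The block's first minute is 1800 frames and the rest 1798 each; 10928 frames reaches minute 6, so 21 × 18 + 6 × 2 = 390 labels have been skipped so far.
Adding those back, label number 388550 + 390 = 388940 at 30 labels/s is 12964 s + 20 f = 3 h 36 min 4 s frame 20, i.e. 03:36:04;20.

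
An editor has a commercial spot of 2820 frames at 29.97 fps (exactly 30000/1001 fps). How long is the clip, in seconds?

Running time = 2820 / (30000/1001) = 94.094 s.

94.094 seconds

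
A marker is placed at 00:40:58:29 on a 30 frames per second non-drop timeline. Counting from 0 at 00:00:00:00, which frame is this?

frame 73769

Total seconds to the label: (0 × 3600 + 40 × 60 + 58) = 2458.
Frame index = 2458 × 30 + 29 = 73769.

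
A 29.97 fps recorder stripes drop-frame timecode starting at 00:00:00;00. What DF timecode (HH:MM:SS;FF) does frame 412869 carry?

Ten DF minutes hold 17982 frames, so frame 412869 lies in block 22 (frames 395604–413585) with 17265 frames into that block.
The block's first minute is 1800 frames and the rest 1798 each; 17265 frames reaches minute 9, so 22 × 18 + 9 × 2 = 414 labels have been skipped so far.
Adding those back, label number 412869 + 414 = 413283 at 30 labels/s is 13776 s + 3 f = 3 h 49 min 36 s frame 3, i.e. 03:49:36;03.

03:49:36;03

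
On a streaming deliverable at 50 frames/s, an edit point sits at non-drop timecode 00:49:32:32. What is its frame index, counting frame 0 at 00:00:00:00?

Total seconds to the label: (0 × 3600 + 49 × 60 + 32) = 2972.
Frame index = 2972 × 50 + 32 = 148632.

148632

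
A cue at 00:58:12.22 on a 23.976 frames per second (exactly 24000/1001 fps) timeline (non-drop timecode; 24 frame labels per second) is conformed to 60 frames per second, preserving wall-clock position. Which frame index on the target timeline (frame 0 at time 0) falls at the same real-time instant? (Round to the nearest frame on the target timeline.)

frame 209785

Source frame index: (0×3600 + 58×60 + 12) × 24 + 22 = 83830.
Real time: 83830 / (24000/1001) = 8391383/2400 s.
Target frame: (8391383/2400) × (60) = 8391383/40 ≈ 209784.575 → 209785.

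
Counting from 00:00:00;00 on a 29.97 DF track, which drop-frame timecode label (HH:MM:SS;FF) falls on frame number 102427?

Ten DF minutes hold 17982 frames, so frame 102427 lies in block 5 (frames 89910–107891) with 12517 frames into that block.
The block's first minute is 1800 frames and the rest 1798 each; 12517 frames reaches minute 6, so 5 × 18 + 6 × 2 = 102 labels have been skipped so far.
Adding those back, label number 102427 + 102 = 102529 at 30 labels/s is 3417 s + 19 f = 0 h 56 min 57 s frame 19, i.e. 00:56:57;19.

00:56:57;19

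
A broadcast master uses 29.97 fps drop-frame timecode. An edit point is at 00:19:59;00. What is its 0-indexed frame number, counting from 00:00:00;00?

As if non-drop at 30 labels/s: (0 × 3600 + 19 × 60 + 59) × 30 + 0 = 35970.
Minute boundaries passed: 19; those not divisible by 10: 19 − 1 = 18; dropped labels = 2 × 18 = 36.
Actual frame index = 35970 − 36 = 35934.

35934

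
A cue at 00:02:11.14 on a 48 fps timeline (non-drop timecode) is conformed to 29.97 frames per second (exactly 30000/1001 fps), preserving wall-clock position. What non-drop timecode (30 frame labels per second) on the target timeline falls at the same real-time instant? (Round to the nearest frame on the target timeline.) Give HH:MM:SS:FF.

00:02:11:05

Source frame index: (0×3600 + 2×60 + 11) × 48 + 14 = 6302.
Real time: 6302 / (48) = 3151/24 s.
Target frame: (3151/24) × (30000/1001) = 3938750/1001 ≈ 3934.815 → 3935.
At 30 labels/s: frame 3935 → 00:02:11:05.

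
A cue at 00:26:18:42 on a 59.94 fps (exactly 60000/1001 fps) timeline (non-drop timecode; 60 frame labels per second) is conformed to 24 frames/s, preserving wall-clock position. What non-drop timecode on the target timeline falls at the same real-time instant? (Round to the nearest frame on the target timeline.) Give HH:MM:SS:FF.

00:26:20:07

Source frame index: (0×3600 + 26×60 + 18) × 60 + 42 = 94722.
Real time: 94722 / (60000/1001) = 15802787/10000 s.
Target frame: (15802787/10000) × (24) = 47408361/1250 ≈ 37926.689 → 37927.
At 24 labels/s: frame 37927 → 00:26:20:07.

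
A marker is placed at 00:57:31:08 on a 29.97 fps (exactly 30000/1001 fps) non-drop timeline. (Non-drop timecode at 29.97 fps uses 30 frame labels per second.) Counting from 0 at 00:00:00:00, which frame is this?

103538

Total seconds to the label: (0 × 3600 + 57 × 60 + 31) = 3451.
Frame index = 3451 × 30 + 8 = 103538.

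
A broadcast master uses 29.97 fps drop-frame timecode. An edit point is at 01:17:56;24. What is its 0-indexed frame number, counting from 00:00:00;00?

140164

As if non-drop at 30 labels/s: (1 × 3600 + 17 × 60 + 56) × 30 + 24 = 140304.
Minute boundaries passed: 77; those not divisible by 10: 77 − 7 = 70; dropped labels = 2 × 70 = 140.
Actual frame index = 140304 − 140 = 140164.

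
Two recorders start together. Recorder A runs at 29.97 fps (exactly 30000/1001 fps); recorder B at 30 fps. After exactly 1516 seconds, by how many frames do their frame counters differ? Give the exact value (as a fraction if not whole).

A emits 30000/1001 × 1516 = 45480000/1001 frames; B emits 30 × 1516 = 45480.
Difference = 45480/1001 frames (≈ 45.4346); B is ahead of A.

45480/1001 frames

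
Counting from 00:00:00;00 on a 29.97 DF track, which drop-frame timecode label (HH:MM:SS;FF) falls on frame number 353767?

03:16:44;01

Each 10-minute DF block holds 10 × 60 × 30 − 9 × 2 = 17982 frames. 353767 ÷ 17982 → 19 full blocks, remainder 12109.
Within the partial block the first minute is 1800 frames and each further minute 1798, so 6 further minute boundaries passed. Total skipped labels = 18 × 19 + 2 × 6 = 354.
Non-drop label index = 353767 + 354 = 354121; at 30 labels/s that is 03:16:44:01, i.e. DF 03:16:44;01.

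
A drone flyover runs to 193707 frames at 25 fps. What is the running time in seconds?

Running time = 193707 / (25) = 7748.28 s.

7748.28 seconds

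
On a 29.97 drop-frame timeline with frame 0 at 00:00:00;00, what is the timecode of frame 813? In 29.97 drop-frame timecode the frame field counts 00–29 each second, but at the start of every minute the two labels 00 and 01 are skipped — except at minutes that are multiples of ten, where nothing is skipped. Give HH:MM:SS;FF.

00:00:27;03

Each 10-minute DF block holds 10 × 60 × 30 − 9 × 2 = 17982 frames. 813 ÷ 17982 → 0 full blocks, remainder 813.
Within the partial block the first minute is 1800 frames and each further minute 1798, so 0 further minute boundaries passed. Total skipped labels = 18 × 0 + 2 × 0 = 0.
Non-drop label index = 813 + 0 = 813; at 30 labels/s that is 00:00:27:03, i.e. DF 00:00:27;03.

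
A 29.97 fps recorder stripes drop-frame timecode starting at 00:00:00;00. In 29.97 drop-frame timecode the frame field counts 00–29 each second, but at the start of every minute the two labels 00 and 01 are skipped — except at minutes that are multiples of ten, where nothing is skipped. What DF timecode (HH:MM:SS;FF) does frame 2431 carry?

00:01:21;03

Each 10-minute DF block holds 10 × 60 × 30 − 9 × 2 = 17982 frames. 2431 ÷ 17982 → 0 full blocks, remainder 2431.
Within the partial block the first minute is 1800 frames and each further minute 1798, so 1 further minute boundary passed. Total skipped labels = 18 × 0 + 2 × 1 = 2.
Non-drop label index = 2431 + 2 = 2433; at 30 labels/s that is 00:01:21:03, i.e. DF 00:01:21;03.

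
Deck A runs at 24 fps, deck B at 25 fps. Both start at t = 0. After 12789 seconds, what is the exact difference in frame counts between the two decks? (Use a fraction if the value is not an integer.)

12789 frames

A emits 24 × 12789 = 306936 frames; B emits 25 × 12789 = 319725.
Difference = 12789 frames; B is ahead of A.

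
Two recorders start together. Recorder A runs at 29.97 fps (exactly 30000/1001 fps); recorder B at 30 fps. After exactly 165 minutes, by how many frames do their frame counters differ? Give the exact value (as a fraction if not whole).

165 min = 9900 s.
A emits 30000/1001 × 9900 = 27000000/91 frames; B emits 30 × 9900 = 297000.
Difference = 27000/91 frames (≈ 296.7033); B is ahead of A.

27000/91 frames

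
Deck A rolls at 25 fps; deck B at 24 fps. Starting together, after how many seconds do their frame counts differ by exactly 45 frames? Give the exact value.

The gap grows by |24 − 25| = 1 frame per second.
Time for a 45-frame gap: 45 ÷ (1) = 45 s.

45 seconds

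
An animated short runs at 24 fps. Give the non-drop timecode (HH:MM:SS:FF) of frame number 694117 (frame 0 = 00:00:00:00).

694117 ÷ 24 = 28921 full seconds, remainder 13 frames.
28921 s = 8 h 2 min 1 s.
Timecode: 08:02:01:13.

08:02:01:13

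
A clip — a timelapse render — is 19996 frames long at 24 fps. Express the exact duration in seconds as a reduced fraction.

4999/6 seconds

Running time = 19996 ÷ (24) = 19996 × 1/24 = 4999/6 s.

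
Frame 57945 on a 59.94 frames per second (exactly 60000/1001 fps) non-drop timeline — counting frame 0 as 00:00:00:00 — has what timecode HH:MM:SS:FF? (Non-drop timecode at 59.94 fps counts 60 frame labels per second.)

57945 ÷ 60 = 965 full seconds, remainder 45 frames.
965 s = 0 h 16 min 5 s.
Timecode: 00:16:05:45.

00:16:05:45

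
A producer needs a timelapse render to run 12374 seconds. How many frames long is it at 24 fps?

296976 frames

Frames = 12374 × 24 = 296976.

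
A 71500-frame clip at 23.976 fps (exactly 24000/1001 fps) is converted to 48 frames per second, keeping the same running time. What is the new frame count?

Target frames = source frames × (target rate / source rate) = 71500 × (48)/(24000/1001) = 71500 × 1001/500 = 143143.

143143 frames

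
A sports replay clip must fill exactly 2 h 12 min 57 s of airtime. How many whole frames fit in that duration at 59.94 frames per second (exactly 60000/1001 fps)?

2 h 12 min 57 s = 7977 s.
Frames = 7977 × 60000/1001 = 478620000/1001 ≈ 478141.8581.
Complete frames: 478141.

478141 frames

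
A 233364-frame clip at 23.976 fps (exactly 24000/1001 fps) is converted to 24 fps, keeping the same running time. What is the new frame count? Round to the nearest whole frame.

233597 frames

Frames at target rate = 233364 × (24) / (24000/1001) = 58399341/250 ≈ 233597.364.
Nearest whole frame: 233597.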